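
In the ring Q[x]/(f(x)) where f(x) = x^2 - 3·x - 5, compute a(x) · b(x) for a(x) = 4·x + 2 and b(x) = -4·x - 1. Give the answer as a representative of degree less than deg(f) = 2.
a · b ≡ -60·x - 82 (mod f(x))

First multiply in Q[x] without reducing: a · b = -16·x^2 - 12·x - 2. Now divide by f(x) = x^2 - 3·x - 5, eliminating the leading term at each step:
  leading term -16·x^2: subtract (-16)·f(x) = -16·x^2 + 48·x + 80, leaving -60·x - 82
The degree is now < 2, so this is the remainder. Hence a · b ≡ -60·x - 82 in Q[x]/(f).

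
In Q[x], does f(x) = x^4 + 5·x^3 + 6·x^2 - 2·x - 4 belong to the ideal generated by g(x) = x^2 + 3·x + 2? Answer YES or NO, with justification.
In Q[x] the ideal (g) consists of all multiples of g, so f ∈ (g) iff g | f, i.e. iff the remainder of f on division by g is 0. Divide f by g (g is monic, so eliminate the leading term of the running remainder at each step):
  leading term x^4: subtract (x^2)·g(x) = x^4 + 3·x^3 + 2·x^2, leaving 2·x^3 + 4·x^2 - 2·x - 4
  leading term 2·x^3: subtract (2·x)·g(x) = 2·x^3 + 6·x^2 + 4·x, leaving -2·x^2 - 6·x - 4
  leading term -2·x^2: subtract (-2)·g(x) = -2·x^2 - 6·x - 4, leaving 0
The remainder is 0, so f(x) = g(x) · h(x) with h(x) = x^2 + 2·x - 2. Hence g | f, i.e. f ∈ (g).

Final answer: YES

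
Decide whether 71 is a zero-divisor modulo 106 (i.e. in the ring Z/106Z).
NO

gcd(71, 106) = 1, so 71 is a unit in Z/106Z (it has a multiplicative inverse). A unit cannot be a zero-divisor: if 71·b ≡ 0 then multiplying both sides by 71^(−1) gives b ≡ 0. So 71 is not a zero-divisor.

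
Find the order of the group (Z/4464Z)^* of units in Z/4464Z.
|(Z/4464Z)^*| = 1440

(Z/4464Z)^* consists of the classes a with gcd(a, 4464) = 1, so its order is φ(4464). φ is multiplicative, with φ(p^e) = p^e − p^(e−1). Factorise 4464 = 2^4 · 3^2 · 31. Then
  φ(4464) = (2^4 − 2^3) · (3^2 − 3^1) · (31 − 1) = 8 · 6 · 30 = 1440.
Thus |(Z/4464Z)^*| = 1440.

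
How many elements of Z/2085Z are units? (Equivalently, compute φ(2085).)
An element a ∈ Z/2085Z is a unit iff gcd(a, 2085) = 1, so the number of units is φ(2085). φ is multiplicative, with φ(p^e) = p^e − p^(e−1). Factorise 2085 = 3 · 5 · 139. Then
  φ(2085) = (3 − 1) · (5 − 1) · (139 − 1) = 2 · 4 · 138 = 1104.

Final answer: Z/2085Z has φ(2085) = 1104 units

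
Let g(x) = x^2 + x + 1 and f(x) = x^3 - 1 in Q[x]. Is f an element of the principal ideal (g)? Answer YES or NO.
In Q[x] the ideal (g) consists of all multiples of g, so f ∈ (g) iff g | f, i.e. iff the remainder of f on division by g is 0. Divide f by g (g is monic, so eliminate the leading term of the running remainder at each step):
  leading term x^3: subtract (x)·g(x) = x^3 + x^2 + x, leaving -x^2 - x - 1
  leading term -x^2: subtract (-1)·g(x) = -x^2 - x - 1, leaving 0
The remainder is 0, so f(x) = g(x) · h(x) with h(x) = x - 1. Hence g | f, i.e. f ∈ (g).

Final answer: YES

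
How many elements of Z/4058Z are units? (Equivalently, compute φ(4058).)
Z/4058Z has φ(4058) = 2028 units

An element a ∈ Z/4058Z is a unit iff gcd(a, 4058) = 1, so the number of units is φ(4058). φ is multiplicative, with φ(p^e) = p^e − p^(e−1). Factorise 4058 = 2 · 2029. Then
  φ(4058) = (2 − 1) · (2029 − 1) = 1 · 2028 = 2028.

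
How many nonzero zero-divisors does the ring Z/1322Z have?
In Z/1322Z each nonzero element is either a unit (gcd with 1322 is 1) or a zero-divisor (gcd > 1). The number of units is φ(1322): factorise 1322 = 2 · 661, so φ(1322) = (2 − 1) · (661 − 1) = 1 · 660 = 660. The nonzero elements number 1322 − 1 = 1321. Hence the nonzero zero-divisors number 1321 − 660 = 661.

Final answer: Z/1322Z has 661 nonzero zero-divisors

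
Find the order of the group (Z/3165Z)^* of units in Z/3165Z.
|(Z/3165Z)^*| = 1680

(Z/3165Z)^* consists of the classes a with gcd(a, 3165) = 1, so its order is φ(3165). φ is multiplicative, with φ(p^e) = p^e − p^(e−1). Factorise 3165 = 3 · 5 · 211. Then
  φ(3165) = (3 − 1) · (5 − 1) · (211 − 1) = 2 · 4 · 210 = 1680.
Thus |(Z/3165Z)^*| = 1680.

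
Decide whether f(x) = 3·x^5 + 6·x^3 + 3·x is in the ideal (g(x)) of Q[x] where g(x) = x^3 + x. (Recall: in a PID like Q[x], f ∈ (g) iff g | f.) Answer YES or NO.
YES

In Q[x] the ideal (g) consists of all multiples of g, so f ∈ (g) iff g | f, i.e. iff the remainder of f on division by g is 0. Divide f by g (g is monic, so eliminate the leading term of the running remainder at each step):
  leading term 3·x^5: subtract (3·x^2)·g(x) = 3·x^5 + 3·x^3, leaving 3·x^3 + 3·x
  leading term 3·x^3: subtract (3)·g(x) = 3·x^3 + 3·x, leaving 0
The remainder is 0, so f(x) = g(x) · h(x) with h(x) = 3·x^2 + 3. Hence g | f, i.e. f ∈ (g).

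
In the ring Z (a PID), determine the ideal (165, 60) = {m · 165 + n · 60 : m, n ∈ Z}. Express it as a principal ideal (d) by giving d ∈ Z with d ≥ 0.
(165, 60) = (15); d = 15

In the PID Z, (a, b) is generated by gcd(a, b). Compute gcd(165, 60) with the extended Euclidean algorithm, tracking rows (r, s, t) with s·165 + t·60 = r:
  row A: (165, 1, 0)   [1·165 + 0·60 = 165]
  row B: (60, 0, 1)   [0·165 + 1·60 = 60]
  165 = 2·60 + 45   → row C = row A − 2·row B = (45, 1, −2)   [check: 1·165 − 2·60 = 45]
  60 = 1·45 + 15   → row D = row B − 1·row C = (15, −1, 3)   [check: −1·165 + 3·60 = 15]
  45 = 3·15 + 0   → remainder 0, stop. gcd = 15 (last nonzero row D).
So gcd(165, 60) = 15, with Bézout identity −1·165 + 3·60 = 15. Containment (⊇): the Bézout identity exhibits 15 as an element of (165, 60), giving (15) ⊆ (165, 60). Containment (⊆): since 15 | 165 and 15 | 60 (165 = 15·11, 60 = 15·4), every Z-linear combination of 165 and 60 is divisible by 15, so (165, 60) ⊆ (15). Therefore (165, 60) = (15), d = 15.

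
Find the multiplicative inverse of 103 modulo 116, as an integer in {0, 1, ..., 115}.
Apply the extended Euclidean algorithm to (116, 103), tracking rows (r, s, t) with s·116 + t·103 = r. Each division r_prev = q·r_cur + r_new produces the new row as (previous row) − q·(current row):
  row A: (116, 1, 0)   [1·116 + 0·103 = 116]
  row B: (103, 0, 1)   [0·116 + 1·103 = 103]
  116 = 1·103 + 13   → row C = row A − 1·row B = (13, 1, −1)   [check: 1·116 − 1·103 = 13]
  103 = 7·13 + 12   → row D = row B − 7·row C = (12, −7, 8)   [check: −7·116 + 8·103 = 12]
  13 = 1·12 + 1   → row E = row C − 1·row D = (1, 8, −9)   [check: 8·116 − 9·103 = 1]
  12 = 12·1 + 0   → remainder 0, stop. gcd = 1 (last nonzero row E).
The gcd is 1, so 103 is invertible mod 116. The last nonzero row gives 8·116 − 9·103 = 1, so t = −9. So 103^(−1) ≡ −9 ≡ 107 (mod 116). Verify: 103 · 107 = 11021 ≡ 1 (mod 116). ✓

Final answer: 103^(−1) ≡ 107 (mod 116)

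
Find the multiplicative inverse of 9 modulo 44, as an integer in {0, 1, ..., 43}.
9^(−1) ≡ 5 (mod 44)

Apply the extended Euclidean algorithm to (44, 9), tracking rows (r, s, t) with s·44 + t·9 = r. Each division r_prev = q·r_cur + r_new produces the new row as (previous row) − q·(current row):
  row A: (44, 1, 0)   [1·44 + 0·9 = 44]
  row B: (9, 0, 1)   [0·44 + 1·9 = 9]
  44 = 4·9 + 8   → row C = row A − 4·row B = (8, 1, −4)   [check: 1·44 − 4·9 = 8]
  9 = 1·8 + 1   → row D = row B − 1·row C = (1, −1, 5)   [check: −1·44 + 5·9 = 1]
  8 = 8·1 + 0   → remainder 0, stop. gcd = 1 (last nonzero row D).
The gcd is 1, so 9 is invertible mod 44. The last nonzero row gives −1·44 + 5·9 = 1, so t = 5. So 9^(−1) ≡ 5 (mod 44). Verify: 9 · 5 = 45 ≡ 1 (mod 44). ✓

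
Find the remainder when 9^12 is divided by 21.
Use repeated squaring. Binary(12) = 1100. Walk through the bits of the exponent 12 left-to-right: at each bit after the leading one, square the running value, then multiply by 9 if the bit is 1 (always reducing mod 21):
  bit 1 = 1 (leading): start with 9.
  bit 2 = 1: square 9^2 = 81 ≡ 18; bit is 1, so multiply 18·9 = 162 ≡ 15 (mod 21).
  bit 3 = 0: square 15^2 = 225 ≡ 15 (mod 21).
  bit 4 = 0: square 15^2 = 225 ≡ 15 (mod 21).
Final value: 9^12 ≡ 15 (mod 21).

Final answer: 15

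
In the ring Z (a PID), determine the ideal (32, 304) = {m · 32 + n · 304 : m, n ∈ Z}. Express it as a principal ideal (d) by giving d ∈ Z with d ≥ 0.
(32, 304) = (16); d = 16

In the PID Z, (a, b) is generated by gcd(a, b). Compute gcd(304, 32) with the extended Euclidean algorithm, tracking rows (r, s, t) with s·304 + t·32 = r:
  row A: (304, 1, 0)   [1·304 + 0·32 = 304]
  row B: (32, 0, 1)   [0·304 + 1·32 = 32]
  304 = 9·32 + 16   → row C = row A − 9·row B = (16, 1, −9)   [check: 1·304 − 9·32 = 16]
  32 = 2·16 + 0   → remainder 0, stop. gcd = 16 (last nonzero row C).
So gcd(32, 304) = 16, with Bézout identity 1·304 − 9·32 = 16. Containment (⊇): the Bézout identity exhibits 16 as an element of (32, 304), giving (16) ⊆ (32, 304). Containment (⊆): since 16 | 32 and 16 | 304 (32 = 16·2, 304 = 16·19), every Z-linear combination of 32 and 304 is divisible by 16, so (32, 304) ⊆ (16). Therefore (32, 304) = (16), d = 16.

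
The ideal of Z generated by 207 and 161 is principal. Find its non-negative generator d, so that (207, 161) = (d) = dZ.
(207, 161) = (23); d = 23

In the PID Z, (a, b) is generated by gcd(a, b). Compute gcd(207, 161) with the extended Euclidean algorithm, tracking rows (r, s, t) with s·207 + t·161 = r:
  row A: (207, 1, 0)   [1·207 + 0·161 = 207]
  row B: (161, 0, 1)   [0·207 + 1·161 = 161]
  207 = 1·161 + 46   → row C = row A − 1·row B = (46, 1, −1)   [check: 1·207 − 1·161 = 46]
  161 = 3·46 + 23   → row D = row B − 3·row C = (23, −3, 4)   [check: −3·207 + 4·161 = 23]
  46 = 2·23 + 0   → remainder 0, stop. gcd = 23 (last nonzero row D).
So gcd(207, 161) = 23, with Bézout identity −3·207 + 4·161 = 23. Containment (⊇): the Bézout identity exhibits 23 as an element of (207, 161), giving (23) ⊆ (207, 161). Containment (⊆): since 23 | 207 and 23 | 161 (207 = 23·9, 161 = 23·7), every Z-linear combination of 207 and 161 is divisible by 23, so (207, 161) ⊆ (23). Therefore (207, 161) = (23), d = 23.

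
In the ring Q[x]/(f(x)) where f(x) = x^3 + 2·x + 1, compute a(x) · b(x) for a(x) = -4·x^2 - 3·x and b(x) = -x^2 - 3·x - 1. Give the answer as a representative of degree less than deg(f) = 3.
a · b ≡ 5·x^2 - 31·x - 15 (mod f(x))

First multiply in Q[x] without reducing: a · b = 4·x^4 + 15·x^3 + 13·x^2 + 3·x. Now divide by f(x) = x^3 + 2·x + 1, eliminating the leading term at each step:
  leading term 4·x^4: subtract (4·x)·f(x) = 4·x^4 + 8·x^2 + 4·x, leaving 15·x^3 + 5·x^2 - x
  leading term 15·x^3: subtract (15)·f(x) = 15·x^3 + 30·x + 15, leaving 5·x^2 - 31·x - 15
The degree is now < 3, so this is the remainder. Hence a · b ≡ 5·x^2 - 31·x - 15 in Q[x]/(f).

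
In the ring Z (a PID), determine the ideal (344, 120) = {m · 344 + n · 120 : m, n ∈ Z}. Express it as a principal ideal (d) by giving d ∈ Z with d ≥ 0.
(344, 120) = (8); d = 8

In the PID Z, (a, b) is generated by gcd(a, b). Compute gcd(344, 120) with the extended Euclidean algorithm, tracking rows (r, s, t) with s·344 + t·120 = r:
  row A: (344, 1, 0)   [1·344 + 0·120 = 344]
  row B: (120, 0, 1)   [0·344 + 1·120 = 120]
  344 = 2·120 + 104   → row C = row A − 2·row B = (104, 1, −2)   [check: 1·344 − 2·120 = 104]
  120 = 1·104 + 16   → row D = row B − 1·row C = (16, −1, 3)   [check: −1·344 + 3·120 = 16]
  104 = 6·16 + 8   → row E = row C − 6·row D = (8, 7, −20)   [check: 7·344 − 20·120 = 8]
  16 = 2·8 + 0   → remainder 0, stop. gcd = 8 (last nonzero row E).
So gcd(344, 120) = 8, with Bézout identity 7·344 − 20·120 = 8. Containment (⊇): the Bézout identity exhibits 8 as an element of (344, 120), giving (8) ⊆ (344, 120). Containment (⊆): since 8 | 344 and 8 | 120 (344 = 8·43, 120 = 8·15), every Z-linear combination of 344 and 120 is divisible by 8, so (344, 120) ⊆ (8). Therefore (344, 120) = (8), d = 8.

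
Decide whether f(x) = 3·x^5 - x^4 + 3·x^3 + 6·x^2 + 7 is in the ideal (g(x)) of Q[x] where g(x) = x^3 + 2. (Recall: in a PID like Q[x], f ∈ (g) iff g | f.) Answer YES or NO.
NO

In Q[x] the ideal (g) consists of all multiples of g, so f ∈ (g) iff g | f, i.e. iff the remainder of f on division by g is 0. Divide f by g (g is monic, so eliminate the leading term of the running remainder at each step):
  leading term 3·x^5: subtract (3·x^2)·g(x) = 3·x^5 + 6·x^2, leaving -x^4 + 3·x^3 + 7
  leading term -x^4: subtract (-x)·g(x) = -x^4 - 2·x, leaving 3·x^3 + 2·x + 7
  leading term 3·x^3: subtract (3)·g(x) = 3·x^3 + 6, leaving 2·x + 1
The remainder r(x) = 2·x + 1 ≠ 0 (and deg r < deg g), so g ∤ f, i.e. f ∉ (g).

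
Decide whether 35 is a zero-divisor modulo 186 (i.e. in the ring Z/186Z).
NO

gcd(35, 186) = 1, so 35 is a unit in Z/186Z (it has a multiplicative inverse). A unit cannot be a zero-divisor: if 35·b ≡ 0 then multiplying both sides by 35^(−1) gives b ≡ 0. So 35 is not a zero-divisor.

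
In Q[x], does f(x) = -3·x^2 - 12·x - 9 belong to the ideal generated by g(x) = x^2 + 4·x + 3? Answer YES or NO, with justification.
YES

In Q[x] the ideal (g) consists of all multiples of g, so f ∈ (g) iff g | f, i.e. iff the remainder of f on division by g is 0. Divide f by g (g is monic, so eliminate the leading term of the running remainder at each step):
  leading term -3·x^2: subtract (-3)·g(x) = -3·x^2 - 12·x - 9, leaving 0
The remainder is 0, so f(x) = g(x) · h(x) with h(x) = -3. Hence g | f, i.e. f ∈ (g).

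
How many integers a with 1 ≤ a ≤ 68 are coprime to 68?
The number of a ∈ {1, ..., 68} with gcd(a, 68) = 1 is by definition Euler's totient φ(68). φ is multiplicative, with φ(p^e) = p^e − p^(e−1). Factorise 68 = 2^2 · 17. Then
  φ(68) = (2^2 − 2^1) · (17 − 1) = 2 · 16 = 32.
So there are 32 such integers.

Final answer: 32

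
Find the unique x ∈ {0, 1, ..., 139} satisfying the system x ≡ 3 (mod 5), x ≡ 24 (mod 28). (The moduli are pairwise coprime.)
The moduli 5, 28 are pairwise coprime, so by the CRT there is a unique solution mod 5·28 = 140.
Solve by successive substitution. Start with x ≡ 3 (mod 5).
  Combine with x ≡ 24 (mod 28): write x = 3 + 5·t and require 3 + 5·t ≡ 24 (mod 28), i.e. 5·t ≡ 24 − 3 ≡ 21 (mod 28). Since 5^(−1) ≡ 17 (mod 28), t ≡ 17·21 ≡ 21 (mod 28). So x ≡ 3 + 5·21 = 108 (mod 140).
Unique solution in [0, 140): x = 108.

Final answer: x ≡ 108 (mod 140); the representative in [0, 140) is 108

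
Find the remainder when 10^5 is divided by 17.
Use repeated squaring. Binary(5) = 101. Walk through the bits of the exponent 5 left-to-right: at each bit after the leading one, square the running value, then multiply by 10 if the bit is 1 (always reducing mod 17):
  bit 1 = 1 (leading): start with 10.
  bit 2 = 0: square 10^2 = 100 ≡ 15 (mod 17).
  bit 3 = 1: square 15^2 = 225 ≡ 4; bit is 1, so multiply 4·10 = 40 ≡ 6 (mod 17).
Final value: 10^5 ≡ 6 (mod 17).

Final answer: 6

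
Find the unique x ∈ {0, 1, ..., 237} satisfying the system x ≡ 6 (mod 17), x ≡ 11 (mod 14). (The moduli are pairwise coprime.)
x ≡ 193 (mod 238); the representative in [0, 238) is 193

The moduli 17, 14 are pairwise coprime, so by the CRT there is a unique solution mod 17·14 = 238.
Solve by successive substitution. Start with x ≡ 6 (mod 17).
  Combine with x ≡ 11 (mod 14): write x = 6 + 17·t and require 6 + 17·t ≡ 11 (mod 14), i.e. 17·t ≡ 11 − 6 ≡ 5 (mod 14). Since 17^(−1) ≡ 5 (mod 14) (17 ≡ 3 (mod 14)), t ≡ 5·5 ≡ 11 (mod 14). So x ≡ 6 + 17·11 = 193 (mod 238).
Unique solution in [0, 238): x = 193.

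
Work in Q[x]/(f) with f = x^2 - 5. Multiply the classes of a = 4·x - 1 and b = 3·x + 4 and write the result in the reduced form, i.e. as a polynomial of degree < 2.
First multiply in Q[x] without reducing: a · b = 12·x^2 + 13·x - 4. Now divide by f(x) = x^2 - 5, eliminating the leading term at each step:
  leading term 12·x^2: subtract (12)·f(x) = 12·x^2 - 60, leaving 13·x + 56
The degree is now < 2, so this is the remainder. Hence a · b ≡ 13·x + 56 in Q[x]/(f).

Final answer: a · b ≡ 13·x + 56 (mod f(x))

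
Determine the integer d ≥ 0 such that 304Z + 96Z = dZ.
In the PID Z, (a, b) is generated by gcd(a, b). Compute gcd(304, 96) with the extended Euclidean algorithm, tracking rows (r, s, t) with s·304 + t·96 = r:
  row A: (304, 1, 0)   [1·304 + 0·96 = 304]
  row B: (96, 0, 1)   [0·304 + 1·96 = 96]
  304 = 3·96 + 16   → row C = row A − 3·row B = (16, 1, −3)   [check: 1·304 − 3·96 = 16]
  96 = 6·16 + 0   → remainder 0, stop. gcd = 16 (last nonzero row C).
So gcd(304, 96) = 16, with Bézout identity 1·304 − 3·96 = 16. Containment (⊇): the Bézout identity exhibits 16 as an element of (304, 96), giving (16) ⊆ (304, 96). Containment (⊆): since 16 | 304 and 16 | 96 (304 = 16·19, 96 = 16·6), every Z-linear combination of 304 and 96 is divisible by 16, so (304, 96) ⊆ (16). Therefore (304, 96) = (16), d = 16.

Final answer: (304, 96) = (16); d = 16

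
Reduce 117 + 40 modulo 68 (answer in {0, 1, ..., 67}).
21

Reduce the summands first: 117 ≡ 49 (mod 68), so 117 + 40 ≡ 49 + 40 (mod 68). 49 + 40 = 89; 89 = 1·68 + 21, so (117 + 40) mod 68 = 21.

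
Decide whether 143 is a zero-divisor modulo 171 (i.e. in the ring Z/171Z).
gcd(143, 171) = 1, so 143 is a unit in Z/171Z (it has a multiplicative inverse). A unit cannot be a zero-divisor: if 143·b ≡ 0 then multiplying both sides by 143^(−1) gives b ≡ 0. So 143 is not a zero-divisor.

Final answer: NO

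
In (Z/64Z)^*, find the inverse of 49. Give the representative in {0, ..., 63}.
Apply the extended Euclidean algorithm to (64, 49), tracking rows (r, s, t) with s·64 + t·49 = r. Each division r_prev = q·r_cur + r_new produces the new row as (previous row) − q·(current row):
  row A: (64, 1, 0)   [1·64 + 0·49 = 64]
  row B: (49, 0, 1)   [0·64 + 1·49 = 49]
  64 = 1·49 + 15   → row C = row A − 1·row B = (15, 1, −1)   [check: 1·64 − 1·49 = 15]
  49 = 3·15 + 4   → row D = row B − 3·row C = (4, −3, 4)   [check: −3·64 + 4·49 = 4]
  15 = 3·4 + 3   → row E = row C − 3·row D = (3, 10, −13)   [check: 10·64 − 13·49 = 3]
  4 = 1·3 + 1   → row F = row D − 1·row E = (1, −13, 17)   [check: −13·64 + 17·49 = 1]
  3 = 3·1 + 0   → remainder 0, stop. gcd = 1 (last nonzero row F).
The gcd is 1, so 49 is invertible mod 64. The last nonzero row gives −13·64 + 17·49 = 1, so t = 17. So 49^(−1) ≡ 17 (mod 64). Verify: 49 · 17 = 833 ≡ 1 (mod 64). ✓

Final answer: 49^(−1) ≡ 17 (mod 64)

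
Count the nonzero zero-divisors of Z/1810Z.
In Z/1810Z each nonzero element is either a unit (gcd with 1810 is 1) or a zero-divisor (gcd > 1). The number of units is φ(1810): factorise 1810 = 2 · 5 · 181, so φ(1810) = (2 − 1) · (5 − 1) · (181 − 1) = 1 · 4 · 180 = 720. The nonzero elements number 1810 − 1 = 1809. Hence the nonzero zero-divisors number 1809 − 720 = 1089.

Final answer: Z/1810Z has 1089 nonzero zero-divisors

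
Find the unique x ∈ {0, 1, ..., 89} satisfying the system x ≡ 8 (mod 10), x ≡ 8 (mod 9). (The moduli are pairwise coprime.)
The moduli 10, 9 are pairwise coprime, so by the CRT there is a unique solution mod 10·9 = 90.
Solve by successive substitution. Start with x ≡ 8 (mod 10).
  Combine with x ≡ 8 (mod 9): write x = 8 + 10·t and require 8 + 10·t ≡ 8 (mod 9), i.e. 10·t ≡ 8 − 8 ≡ 0 (mod 9). Since 10^(−1) ≡ 1 (mod 9) (10 ≡ 1 (mod 9)), t ≡ 1·0 ≡ 0 (mod 9). So x ≡ 8 + 10·0 = 8 (mod 90).
Unique solution in [0, 90): x = 8.

Final answer: x ≡ 8 (mod 90); the representative in [0, 90) is 8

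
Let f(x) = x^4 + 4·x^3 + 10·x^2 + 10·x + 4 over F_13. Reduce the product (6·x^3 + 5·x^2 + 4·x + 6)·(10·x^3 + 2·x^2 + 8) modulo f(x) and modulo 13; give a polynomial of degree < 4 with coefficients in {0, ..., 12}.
a · b ≡ 11·x^3 + 11·x^2 + 8·x + 11 (mod f(x))

Multiply as integer polynomials: a · b = 60·x^6 + 62·x^5 + 50·x^4 + 116·x^3 + 52·x^2 + 32·x + 48. Reducing coefficients mod 13: a · b ≡ 8·x^6 + 10·x^5 + 11·x^4 + 12·x^3 + 6·x + 9. Now divide by f(x) = x^4 + 4·x^3 + 10·x^2 + 10·x + 4 in F_13[x], eliminating the leading term at each step:
  leading term 8·x^6: subtract (8·x^2)·f(x) = 8·x^6 + 6·x^5 + 2·x^4 + 2·x^3 + 6·x^2, leaving 4·x^5 + 9·x^4 + 10·x^3 + 7·x^2 + 6·x + 9 (coefficients mod 13)
  leading term 4·x^5: subtract (4·x)·f(x) = 4·x^5 + 3·x^4 + x^3 + x^2 + 3·x, leaving 6·x^4 + 9·x^3 + 6·x^2 + 3·x + 9 (coefficients mod 13)
  leading term 6·x^4: subtract (6)·f(x) = 6·x^4 + 11·x^3 + 8·x^2 + 8·x + 11, leaving 11·x^3 + 11·x^2 + 8·x + 11 (coefficients mod 13)
The degree is now < 4, so this is the remainder. Hence a · b ≡ 11·x^3 + 11·x^2 + 8·x + 11 in F_13[x]/(f).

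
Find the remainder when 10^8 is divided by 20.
0

Use repeated squaring. Binary(8) = 1000. Walk through the bits of the exponent 8 left-to-right: at each bit after the leading one, square the running value, then multiply by 10 if the bit is 1 (always reducing mod 20):
  bit 1 = 1 (leading): start with 10.
  bit 2 = 0: square 10^2 = 100 ≡ 0 (mod 20).
  bit 3 = 0: square 0^2 = 0 (mod 20).
  bit 4 = 0: square 0^2 = 0 (mod 20).
Final value: 10^8 ≡ 0 (mod 20).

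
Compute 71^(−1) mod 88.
Apply the extended Euclidean algorithm to (88, 71), tracking rows (r, s, t) with s·88 + t·71 = r. Each division r_prev = q·r_cur + r_new produces the new row as (previous row) − q·(current row):
  row A: (88, 1, 0)   [1·88 + 0·71 = 88]
  row B: (71, 0, 1)   [0·88 + 1·71 = 71]
  88 = 1·71 + 17   → row C = row A − 1·row B = (17, 1, −1)   [check: 1·88 − 1·71 = 17]
  71 = 4·17 + 3   → row D = row B − 4·row C = (3, −4, 5)   [check: −4·88 + 5·71 = 3]
  17 = 5·3 + 2   → row E = row C − 5·row D = (2, 21, −26)   [check: 21·88 − 26·71 = 2]
  3 = 1·2 + 1   → row F = row D − 1·row E = (1, −25, 31)   [check: −25·88 + 31·71 = 1]
  2 = 2·1 + 0   → remainder 0, stop. gcd = 1 (last nonzero row F).
The gcd is 1, so 71 is invertible mod 88. The last nonzero row gives −25·88 + 31·71 = 1, so t = 31. So 71^(−1) ≡ 31 (mod 88). Verify: 71 · 31 = 2201 ≡ 1 (mod 88). ✓

Final answer: 71^(−1) ≡ 31 (mod 88)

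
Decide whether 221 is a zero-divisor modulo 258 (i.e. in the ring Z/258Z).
NO

gcd(221, 258) = 1, so 221 is a unit in Z/258Z (it has a multiplicative inverse). A unit cannot be a zero-divisor: if 221·b ≡ 0 then multiplying both sides by 221^(−1) gives b ≡ 0. So 221 is not a zero-divisor.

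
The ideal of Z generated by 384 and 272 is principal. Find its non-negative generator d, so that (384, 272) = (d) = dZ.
(384, 272) = (16); d = 16

In the PID Z, (a, b) is generated by gcd(a, b). Compute gcd(384, 272) with the extended Euclidean algorithm, tracking rows (r, s, t) with s·384 + t·272 = r:
  row A: (384, 1, 0)   [1·384 + 0·272 = 384]
  row B: (272, 0, 1)   [0·384 + 1·272 = 272]
  384 = 1·272 + 112   → row C = row A − 1·row B = (112, 1, −1)   [check: 1·384 − 1·272 = 112]
  272 = 2·112 + 48   → row D = row B − 2·row C = (48, −2, 3)   [check: −2·384 + 3·272 = 48]
  112 = 2·48 + 16   → row E = row C − 2·row D = (16, 5, −7)   [check: 5·384 − 7·272 = 16]
  48 = 3·16 + 0   → remainder 0, stop. gcd = 16 (last nonzero row E).
So gcd(384, 272) = 16, with Bézout identity 5·384 − 7·272 = 16. Containment (⊇): the Bézout identity exhibits 16 as an element of (384, 272), giving (16) ⊆ (384, 272). Containment (⊆): since 16 | 384 and 16 | 272 (384 = 16·24, 272 = 16·17), every Z-linear combination of 384 and 272 is divisible by 16, so (384, 272) ⊆ (16). Therefore (384, 272) = (16), d = 16.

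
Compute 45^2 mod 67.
15

Use repeated squaring. Binary(2) = 10. Walk through the bits of the exponent 2 left-to-right: at each bit after the leading one, square the running value, then multiply by 45 if the bit is 1 (always reducing mod 67):
  bit 1 = 1 (leading): start with 45.
  bit 2 = 0: square 45^2 = 2025 ≡ 15 (mod 67).
Final value: 45^2 ≡ 15 (mod 67).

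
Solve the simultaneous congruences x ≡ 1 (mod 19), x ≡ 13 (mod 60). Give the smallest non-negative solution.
The moduli 19, 60 are pairwise coprime, so by the CRT there is a unique solution mod 19·60 = 1140.
Solve by successive substitution. Start with x ≡ 1 (mod 19).
  Combine with x ≡ 13 (mod 60): write x = 1 + 19·t and require 1 + 19·t ≡ 13 (mod 60), i.e. 19·t ≡ 13 − 1 ≡ 12 (mod 60). Since 19^(−1) ≡ 19 (mod 60), t ≡ 19·12 ≡ 48 (mod 60). So x ≡ 1 + 19·48 = 913 (mod 1140).
Unique solution in [0, 1140): x = 913.

Final answer: x ≡ 913 (mod 1140); the representative in [0, 1140) is 913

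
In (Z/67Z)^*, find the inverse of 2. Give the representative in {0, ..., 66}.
Apply the extended Euclidean algorithm to (67, 2), tracking rows (r, s, t) with s·67 + t·2 = r. Each division r_prev = q·r_cur + r_new produces the new row as (previous row) − q·(current row):
  row A: (67, 1, 0)   [1·67 + 0·2 = 67]
  row B: (2, 0, 1)   [0·67 + 1·2 = 2]
  67 = 33·2 + 1   → row C = row A − 33·row B = (1, 1, −33)   [check: 1·67 − 33·2 = 1]
  2 = 2·1 + 0   → remainder 0, stop. gcd = 1 (last nonzero row C).
The gcd is 1, so 2 is invertible mod 67. The last nonzero row gives 1·67 − 33·2 = 1, so t = −33. So 2^(−1) ≡ −33 ≡ 34 (mod 67). Verify: 2 · 34 = 68 ≡ 1 (mod 67). ✓

Final answer: 2^(−1) ≡ 34 (mod 67)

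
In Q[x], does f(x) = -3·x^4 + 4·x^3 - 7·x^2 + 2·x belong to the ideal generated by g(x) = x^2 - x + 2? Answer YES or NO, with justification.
In Q[x] the ideal (g) consists of all multiples of g, so f ∈ (g) iff g | f, i.e. iff the remainder of f on division by g is 0. Divide f by g (g is monic, so eliminate the leading term of the running remainder at each step):
  leading term -3·x^4: subtract (-3·x^2)·g(x) = -3·x^4 + 3·x^3 - 6·x^2, leaving x^3 - x^2 + 2·x
  leading term x^3: subtract (x)·g(x) = x^3 - x^2 + 2·x, leaving 0
The remainder is 0, so f(x) = g(x) · h(x) with h(x) = -3·x^2 + x. Hence g | f, i.e. f ∈ (g).

Final answer: YES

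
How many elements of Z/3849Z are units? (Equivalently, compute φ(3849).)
An element a ∈ Z/3849Z is a unit iff gcd(a, 3849) = 1, so the number of units is φ(3849). φ is multiplicative, with φ(p^e) = p^e − p^(e−1). Factorise 3849 = 3 · 1283. Then
  φ(3849) = (3 − 1) · (1283 − 1) = 2 · 1282 = 2564.

Final answer: Z/3849Z has φ(3849) = 2564 units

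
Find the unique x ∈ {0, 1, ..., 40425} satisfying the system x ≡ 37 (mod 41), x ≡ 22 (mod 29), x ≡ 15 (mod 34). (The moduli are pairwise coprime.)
x ≡ 35953 (mod 40426); the representative in [0, 40426) is 35953

The moduli 41, 29, 34 are pairwise coprime, so by the CRT there is a unique solution mod 41·29·34 = 40426.
Solve by successive substitution. Start with x ≡ 37 (mod 41).
  Combine with x ≡ 22 (mod 29): write x = 37 + 41·t and require 37 + 41·t ≡ 22 (mod 29), i.e. 41·t ≡ 22 − 37 ≡ 14 (mod 29). Since 41^(−1) ≡ 17 (mod 29) (41 ≡ 12 (mod 29)), t ≡ 17·14 ≡ 6 (mod 29). So x ≡ 37 + 41·6 = 283 (mod 1189).
  Combine with x ≡ 15 (mod 34): write x = 283 + 1189·t and require 283 + 1189·t ≡ 15 (mod 34), i.e. 1189·t ≡ 15 − 283 ≡ 4 (mod 34). Since 1189^(−1) ≡ 33 (mod 34) (1189 ≡ 33 (mod 34)), t ≡ 33·4 ≡ 30 (mod 34). So x ≡ 283 + 1189·30 = 35953 (mod 40426).
Unique solution in [0, 40426): x = 35953.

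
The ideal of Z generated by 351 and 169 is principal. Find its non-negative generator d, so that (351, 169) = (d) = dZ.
In the PID Z, (a, b) is generated by gcd(a, b). Compute gcd(351, 169) with the extended Euclidean algorithm, tracking rows (r, s, t) with s·351 + t·169 = r:
  row A: (351, 1, 0)   [1·351 + 0·169 = 351]
  row B: (169, 0, 1)   [0·351 + 1·169 = 169]
  351 = 2·169 + 13   → row C = row A − 2·row B = (13, 1, −2)   [check: 1·351 − 2·169 = 13]
  169 = 13·13 + 0   → remainder 0, stop. gcd = 13 (last nonzero row C).
So gcd(351, 169) = 13, with Bézout identity 1·351 − 2·169 = 13. Containment (⊇): the Bézout identity exhibits 13 as an element of (351, 169), giving (13) ⊆ (351, 169). Containment (⊆): since 13 | 351 and 13 | 169 (351 = 13·27, 169 = 13·13), every Z-linear combination of 351 and 169 is divisible by 13, so (351, 169) ⊆ (13). Therefore (351, 169) = (13), d = 13.

Final answer: (351, 169) = (13); d = 13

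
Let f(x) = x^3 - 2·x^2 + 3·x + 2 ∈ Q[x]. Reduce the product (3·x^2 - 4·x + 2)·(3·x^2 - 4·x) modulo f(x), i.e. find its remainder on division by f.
a · b ≡ -17·x^2 - 8·x + 12 (mod f(x))

First multiply in Q[x] without reducing: a · b = 9·x^4 - 24·x^3 + 22·x^2 - 8·x. Now divide by f(x) = x^3 - 2·x^2 + 3·x + 2, eliminating the leading term at each step:
  leading term 9·x^4: subtract (9·x)·f(x) = 9·x^4 - 18·x^3 + 27·x^2 + 18·x, leaving -6·x^3 - 5·x^2 - 26·x
  leading term -6·x^3: subtract (-6)·f(x) = -6·x^3 + 12·x^2 - 18·x - 12, leaving -17·x^2 - 8·x + 12
The degree is now < 3, so this is the remainder. Hence a · b ≡ -17·x^2 - 8·x + 12 in Q[x]/(f).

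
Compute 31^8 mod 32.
1

Use repeated squaring. Binary(8) = 1000. Walk through the bits of the exponent 8 left-to-right: at each bit after the leading one, square the running value, then multiply by 31 if the bit is 1 (always reducing mod 32):
  bit 1 = 1 (leading): start with 31.
  bit 2 = 0: square 31^2 = 961 ≡ 1 (mod 32).
  bit 3 = 0: square 1^2 = 1 (mod 32).
  bit 4 = 0: square 1^2 = 1 (mod 32).
Final value: 31^8 ≡ 1 (mod 32).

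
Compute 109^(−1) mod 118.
109^(−1) ≡ 13 (mod 118)

Apply the extended Euclidean algorithm to (118, 109), tracking rows (r, s, t) with s·118 + t·109 = r. Each division r_prev = q·r_cur + r_new produces the new row as (previous row) − q·(current row):
  row A: (118, 1, 0)   [1·118 + 0·109 = 118]
  row B: (109, 0, 1)   [0·118 + 1·109 = 109]
  118 = 1·109 + 9   → row C = row A − 1·row B = (9, 1, −1)   [check: 1·118 − 1·109 = 9]
  109 = 12·9 + 1   → row D = row B − 12·row C = (1, −12, 13)   [check: −12·118 + 13·109 = 1]
  9 = 9·1 + 0   → remainder 0, stop. gcd = 1 (last nonzero row D).
The gcd is 1, so 109 is invertible mod 118. The last nonzero row gives −12·118 + 13·109 = 1, so t = 13. So 109^(−1) ≡ 13 (mod 118). Verify: 109 · 13 = 1417 ≡ 1 (mod 118). ✓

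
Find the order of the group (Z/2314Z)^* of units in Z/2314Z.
|(Z/2314Z)^*| = 1056

(Z/2314Z)^* consists of the classes a with gcd(a, 2314) = 1, so its order is φ(2314). φ is multiplicative, with φ(p^e) = p^e − p^(e−1). Factorise 2314 = 2 · 13 · 89. Then
  φ(2314) = (2 − 1) · (13 − 1) · (89 − 1) = 1 · 12 · 88 = 1056.
Thus |(Z/2314Z)^*| = 1056.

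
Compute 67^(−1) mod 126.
67^(−1) ≡ 79 (mod 126)

Apply the extended Euclidean algorithm to (126, 67), tracking rows (r, s, t) with s·126 + t·67 = r. Each division r_prev = q·r_cur + r_new produces the new row as (previous row) − q·(current row):
  row A: (126, 1, 0)   [1·126 + 0·67 = 126]
  row B: (67, 0, 1)   [0·126 + 1·67 = 67]
  126 = 1·67 + 59   → row C = row A − 1·row B = (59, 1, −1)   [check: 1·126 − 1·67 = 59]
  67 = 1·59 + 8   → row D = row B − 1·row C = (8, −1, 2)   [check: −1·126 + 2·67 = 8]
  59 = 7·8 + 3   → row E = row C − 7·row D = (3, 8, −15)   [check: 8·126 − 15·67 = 3]
  8 = 2·3 + 2   → row F = row D − 2·row E = (2, −17, 32)   [check: −17·126 + 32·67 = 2]
  3 = 1·2 + 1   → row G = row E − 1·row F = (1, 25, −47)   [check: 25·126 − 47·67 = 1]
  2 = 2·1 + 0   → remainder 0, stop. gcd = 1 (last nonzero row G).
The gcd is 1, so 67 is invertible mod 126. The last nonzero row gives 25·126 − 47·67 = 1, so t = −47. So 67^(−1) ≡ −47 ≡ 79 (mod 126). Verify: 67 · 79 = 5293 ≡ 1 (mod 126). ✓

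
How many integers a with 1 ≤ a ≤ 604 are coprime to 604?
The number of a ∈ {1, ..., 604} with gcd(a, 604) = 1 is by definition Euler's totient φ(604). φ is multiplicative, with φ(p^e) = p^e − p^(e−1). Factorise 604 = 2^2 · 151. Then
  φ(604) = (2^2 − 2^1) · (151 − 1) = 2 · 150 = 300.
So there are 300 such integers.

Final answer: 300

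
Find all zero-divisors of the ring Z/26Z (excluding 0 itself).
An element a ∈ Z/26Z (with a ≠ 0) is a zero-divisor iff gcd(a, 26) > 1 (because a is a unit precisely when gcd(a, n) = 1, and in Z/nZ every nonzero, non-unit element is a zero-divisor). Scan a = 1, ..., 25 and keep those with gcd(a, 26) > 1:
  gcd(2, 26) = 2, gcd(4, 26) = 2, gcd(6, 26) = 2, gcd(8, 26) = 2, gcd(10, 26) = 2, gcd(12, 26) = 2, gcd(13, 26) = 13, gcd(14, 26) = 2, gcd(16, 26) = 2, gcd(18, 26) = 2, gcd(20, 26) = 2, gcd(22, 26) = 2, gcd(24, 26) = 2.
All other a ∈ {1, ..., 25} have gcd(a, 26) = 1 and are units. So the nonzero zero-divisors are exactly the 13 values of a appearing in this scan.

Final answer: nonzero zero-divisors of Z/26Z = {2, 4, 6, 8, 10, 12, 13, 14, 16, 18, 20, 22, 24}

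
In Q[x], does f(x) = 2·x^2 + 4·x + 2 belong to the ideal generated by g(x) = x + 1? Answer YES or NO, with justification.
YES

In Q[x] the ideal (g) consists of all multiples of g, so f ∈ (g) iff g | f, i.e. iff the remainder of f on division by g is 0. Divide f by g (g is monic, so eliminate the leading term of the running remainder at each step):
  leading term 2·x^2: subtract (2·x)·g(x) = 2·x^2 + 2·x, leaving 2·x + 2
  leading term 2·x: subtract (2)·g(x) = 2·x + 2, leaving 0
The remainder is 0, so f(x) = g(x) · h(x) with h(x) = 2·x + 2. Hence g | f, i.e. f ∈ (g).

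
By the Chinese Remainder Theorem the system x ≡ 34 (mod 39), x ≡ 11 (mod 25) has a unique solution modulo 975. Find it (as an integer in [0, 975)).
The moduli 39, 25 are pairwise coprime, so by the CRT there is a unique solution mod 39·25 = 975.
Solve by successive substitution. Start with x ≡ 34 (mod 39).
  Combine with x ≡ 11 (mod 25): write x = 34 + 39·t and require 34 + 39·t ≡ 11 (mod 25), i.e. 39·t ≡ 11 − 34 ≡ 2 (mod 25). Since 39^(−1) ≡ 9 (mod 25) (39 ≡ 14 (mod 25)), t ≡ 9·2 ≡ 18 (mod 25). So x ≡ 34 + 39·18 = 736 (mod 975).
Unique solution in [0, 975): x = 736.

Final answer: x ≡ 736 (mod 975); the representative in [0, 975) is 736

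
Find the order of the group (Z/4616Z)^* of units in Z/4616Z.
(Z/4616Z)^* consists of the classes a with gcd(a, 4616) = 1, so its order is φ(4616). φ is multiplicative, with φ(p^e) = p^e − p^(e−1). Factorise 4616 = 2^3 · 577. Then
  φ(4616) = (2^3 − 2^2) · (577 − 1) = 4 · 576 = 2304.
Thus |(Z/4616Z)^*| = 2304.

Final answer: |(Z/4616Z)^*| = 2304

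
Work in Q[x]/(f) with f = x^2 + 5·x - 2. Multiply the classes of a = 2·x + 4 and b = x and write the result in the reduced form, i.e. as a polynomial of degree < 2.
a · b ≡ 4 - 6·x (mod f(x))

First multiply in Q[x] without reducing: a · b = 2·x^2 + 4·x. Now divide by f(x) = x^2 + 5·x - 2, eliminating the leading term at each step:
  leading term 2·x^2: subtract (2)·f(x) = 2·x^2 + 10·x - 4, leaving 4 - 6·x
The degree is now < 2, so this is the remainder. Hence a · b ≡ 4 - 6·x in Q[x]/(f).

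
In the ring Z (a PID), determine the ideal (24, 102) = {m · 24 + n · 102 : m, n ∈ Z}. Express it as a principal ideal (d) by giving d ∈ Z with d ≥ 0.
In the PID Z, (a, b) is generated by gcd(a, b). Compute gcd(102, 24) with the extended Euclidean algorithm, tracking rows (r, s, t) with s·102 + t·24 = r:
  row A: (102, 1, 0)   [1·102 + 0·24 = 102]
  row B: (24, 0, 1)   [0·102 + 1·24 = 24]
  102 = 4·24 + 6   → row C = row A − 4·row B = (6, 1, −4)   [check: 1·102 − 4·24 = 6]
  24 = 4·6 + 0   → remainder 0, stop. gcd = 6 (last nonzero row C).
So gcd(24, 102) = 6, with Bézout identity 1·102 − 4·24 = 6. Containment (⊇): the Bézout identity exhibits 6 as an element of (24, 102), giving (6) ⊆ (24, 102). Containment (⊆): since 6 | 24 and 6 | 102 (24 = 6·4, 102 = 6·17), every Z-linear combination of 24 and 102 is divisible by 6, so (24, 102) ⊆ (6). Therefore (24, 102) = (6), d = 6.

Final answer: (24, 102) = (6); d = 6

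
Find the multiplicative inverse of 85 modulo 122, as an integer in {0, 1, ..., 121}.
Apply the extended Euclidean algorithm to (122, 85), tracking rows (r, s, t) with s·122 + t·85 = r. Each division r_prev = q·r_cur + r_new produces the new row as (previous row) − q·(current row):
  row A: (122, 1, 0)   [1·122 + 0·85 = 122]
  row B: (85, 0, 1)   [0·122 + 1·85 = 85]
  122 = 1·85 + 37   → row C = row A − 1·row B = (37, 1, −1)   [check: 1·122 − 1·85 = 37]
  85 = 2·37 + 11   → row D = row B − 2·row C = (11, −2, 3)   [check: −2·122 + 3·85 = 11]
  37 = 3·11 + 4   → row E = row C − 3·row D = (4, 7, −10)   [check: 7·122 − 10·85 = 4]
  11 = 2·4 + 3   → row F = row D − 2·row E = (3, −16, 23)   [check: −16·122 + 23·85 = 3]
  4 = 1·3 + 1   → row G = row E − 1·row F = (1, 23, −33)   [check: 23·122 − 33·85 = 1]
  3 = 3·1 + 0   → remainder 0, stop. gcd = 1 (last nonzero row G).
The gcd is 1, so 85 is invertible mod 122. The last nonzero row gives 23·122 − 33·85 = 1, so t = −33. So 85^(−1) ≡ −33 ≡ 89 (mod 122). Verify: 85 · 89 = 7565 ≡ 1 (mod 122). ✓

Final answer: 85^(−1) ≡ 89 (mod 122)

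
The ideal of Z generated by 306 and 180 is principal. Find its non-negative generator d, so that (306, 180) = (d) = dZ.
(306, 180) = (18); d = 18

In the PID Z, (a, b) is generated by gcd(a, b). Compute gcd(306, 180) with the extended Euclidean algorithm, tracking rows (r, s, t) with s·306 + t·180 = r:
  row A: (306, 1, 0)   [1·306 + 0·180 = 306]
  row B: (180, 0, 1)   [0·306 + 1·180 = 180]
  306 = 1·180 + 126   → row C = row A − 1·row B = (126, 1, −1)   [check: 1·306 − 1·180 = 126]
  180 = 1·126 + 54   → row D = row B − 1·row C = (54, −1, 2)   [check: −1·306 + 2·180 = 54]
  126 = 2·54 + 18   → row E = row C − 2·row D = (18, 3, −5)   [check: 3·306 − 5·180 = 18]
  54 = 3·18 + 0   → remainder 0, stop. gcd = 18 (last nonzero row E).
So gcd(306, 180) = 18, with Bézout identity 3·306 − 5·180 = 18. Containment (⊇): the Bézout identity exhibits 18 as an element of (306, 180), giving (18) ⊆ (306, 180). Containment (⊆): since 18 | 306 and 18 | 180 (306 = 18·17, 180 = 18·10), every Z-linear combination of 306 and 180 is divisible by 18, so (306, 180) ⊆ (18). Therefore (306, 180) = (18), d = 18.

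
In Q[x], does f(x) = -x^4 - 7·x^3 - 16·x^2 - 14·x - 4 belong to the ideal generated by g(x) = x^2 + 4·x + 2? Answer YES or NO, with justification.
In Q[x] the ideal (g) consists of all multiples of g, so f ∈ (g) iff g | f, i.e. iff the remainder of f on division by g is 0. Divide f by g (g is monic, so eliminate the leading term of the running remainder at each step):
  leading term -x^4: subtract (-x^2)·g(x) = -x^4 - 4·x^3 - 2·x^2, leaving -3·x^3 - 14·x^2 - 14·x - 4
  leading term -3·x^3: subtract (-3·x)·g(x) = -3·x^3 - 12·x^2 - 6·x, leaving -2·x^2 - 8·x - 4
  leading term -2·x^2: subtract (-2)·g(x) = -2·x^2 - 8·x - 4, leaving 0
The remainder is 0, so f(x) = g(x) · h(x) with h(x) = -x^2 - 3·x - 2. Hence g | f, i.e. f ∈ (g).

Final answer: YES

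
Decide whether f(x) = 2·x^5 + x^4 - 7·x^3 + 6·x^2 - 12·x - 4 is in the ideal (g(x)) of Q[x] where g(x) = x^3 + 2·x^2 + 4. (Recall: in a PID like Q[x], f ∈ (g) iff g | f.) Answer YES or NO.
YES

In Q[x] the ideal (g) consists of all multiples of g, so f ∈ (g) iff g | f, i.e. iff the remainder of f on division by g is 0. Divide f by g (g is monic, so eliminate the leading term of the running remainder at each step):
  leading term 2·x^5: subtract (2·x^2)·g(x) = 2·x^5 + 4·x^4 + 8·x^2, leaving -3·x^4 - 7·x^3 - 2·x^2 - 12·x - 4
  leading term -3·x^4: subtract (-3·x)·g(x) = -3·x^4 - 6·x^3 - 12·x, leaving -x^3 - 2·x^2 - 4
  leading term -x^3: subtract (-1)·g(x) = -x^3 - 2·x^2 - 4, leaving 0
The remainder is 0, so f(x) = g(x) · h(x) with h(x) = 2·x^2 - 3·x - 1. Hence g | f, i.e. f ∈ (g).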